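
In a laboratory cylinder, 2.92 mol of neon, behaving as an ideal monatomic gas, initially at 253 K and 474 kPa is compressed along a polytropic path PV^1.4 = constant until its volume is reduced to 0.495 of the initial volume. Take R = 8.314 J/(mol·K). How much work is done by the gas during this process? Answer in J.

-4990 J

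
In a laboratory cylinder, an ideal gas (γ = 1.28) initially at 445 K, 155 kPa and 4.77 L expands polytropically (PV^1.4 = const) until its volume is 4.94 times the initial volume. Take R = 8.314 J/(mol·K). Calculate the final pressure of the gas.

Polytropic n=1.4: T₂ = T₁(V₁/V₂)^(n−1) = 445×(0.202)^0.40 = 235 K; P₂ = P₁(V₁/V₂)^n = 16.6 kPa.

16.6 kPa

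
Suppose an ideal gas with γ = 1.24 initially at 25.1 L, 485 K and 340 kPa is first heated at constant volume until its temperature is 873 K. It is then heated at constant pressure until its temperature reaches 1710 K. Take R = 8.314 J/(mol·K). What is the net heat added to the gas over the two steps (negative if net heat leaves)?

n = P₁V₁/(RT₁) = 340×25.1/(8.314×485) = 2.12 mol.
Step 1 — Isochoric: V stays 25.1 L; P/T = const ⇒ T₂ = 873 K, P₂ = 612 kPa.
W = 0 (no volume change).
ΔU = nCvΔT = 2.12×34.6×(873−485) = 28400 J.
Q = ΔU = 28400 J.
State after step 1: P = 612 kPa, V = 25.1 L, T = 873 K.
Step 2 — Isobaric: P stays 612 kPa; V/T = const ⇒ T₂ = 1710 K, V₂ = 49.2 L.
W = PΔV = 612×(49.2−25.1) kPa·L = 14700 J.
ΔU = nCvΔT = 2.12×34.6×(1710−873) = 61400 J.
Q = ΔU + W = nCpΔT = 76100 J.
Net over both steps: W = 14700 J, Q = 105000 J, ΔU = 89800 J.

105000 J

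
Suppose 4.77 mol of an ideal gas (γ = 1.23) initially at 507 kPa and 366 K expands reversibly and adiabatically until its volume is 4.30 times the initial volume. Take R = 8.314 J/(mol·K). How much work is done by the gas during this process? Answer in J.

V₁ = nRT₁/P₁ = 4.77×8.314×366/507 = 28.6 L.
Adiabatic: TV^(γ−1) = const ⇒ T₂ = 366×(0.233)^0.230 = 262 K; PV^γ = const ⇒ P₂ = 84.3 kPa.
ΔU = nCvΔT = 4.77×36.1×(262−366) = -18000 J.
Q = 0 for an adiabatic process, so W = −ΔU = 18000 J.

18000 J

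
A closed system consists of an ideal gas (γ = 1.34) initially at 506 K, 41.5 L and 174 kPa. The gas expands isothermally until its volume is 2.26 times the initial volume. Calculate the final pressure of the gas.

77.0 kPa

Isothermal: T stays 506 K; PV = const ⇒ V₂ = 93.8 L, P₂ = 77.0 kPa.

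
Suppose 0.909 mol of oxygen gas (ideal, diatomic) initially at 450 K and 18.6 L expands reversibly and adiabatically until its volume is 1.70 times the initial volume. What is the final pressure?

P₁ = nRT₁/V₁ = 0.909×8.314×450/18.6 = 183 kPa.
Adiabatic: TV^(γ−1) = const ⇒ T₂ = 450×(0.588)^0.400 = 364 K; PV^γ = const ⇒ P₂ = 87.0 kPa.

87.0 kPa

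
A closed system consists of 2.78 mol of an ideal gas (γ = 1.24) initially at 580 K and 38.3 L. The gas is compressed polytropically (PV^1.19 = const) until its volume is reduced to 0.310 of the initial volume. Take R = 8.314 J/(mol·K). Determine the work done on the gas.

17600 J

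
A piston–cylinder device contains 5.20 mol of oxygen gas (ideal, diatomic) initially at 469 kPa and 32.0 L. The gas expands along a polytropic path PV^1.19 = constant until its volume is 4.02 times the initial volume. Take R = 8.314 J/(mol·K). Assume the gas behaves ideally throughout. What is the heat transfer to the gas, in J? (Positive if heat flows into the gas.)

T₁ = P₁V₁/(nR) = 469×32.0/(5.20×8.314) = 347 K.
Polytropic n=1.19: T₂ = T₁(V₁/V₂)^(n−1) = 347×(0.249)^0.19 = 267 K; P₂ = P₁(V₁/V₂)^n = 89.6 kPa.
W = (P₁V₁−P₂V₂)/(n−1) = (469×32.0−89.6×129)/0.19 = 18300 J.
ΔU = nCvΔT = 5.20×20.8×(267−347) = -8720 J.
Q = ΔU + W = 9630 J.

9630 J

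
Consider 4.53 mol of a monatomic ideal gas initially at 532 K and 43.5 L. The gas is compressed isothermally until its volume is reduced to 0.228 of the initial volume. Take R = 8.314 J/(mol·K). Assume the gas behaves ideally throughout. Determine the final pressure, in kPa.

2020 kPa

P₁ = nRT₁/V₁ = 4.53×8.314×532/43.5 = 461 kPa.
Isothermal: T stays 532 K; PV = const ⇒ V₂ = 9.92 L, P₂ = 2020 kPa.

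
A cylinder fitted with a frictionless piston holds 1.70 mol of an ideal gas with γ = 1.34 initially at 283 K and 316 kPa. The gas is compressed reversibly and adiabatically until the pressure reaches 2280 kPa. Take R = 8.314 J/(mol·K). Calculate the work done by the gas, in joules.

V₁ = nRT₁/P₁ = 1.70×8.314×283/316 = 12.7 L.
Adiabatic: T₂/T₁ = (P₂/P₁)^((γ−1)/γ) ⇒ T₂ = 283×(7.22)^0.254 = 467 K; V₂ = 2.90 L.
ΔU = nCvΔT = 1.70×24.5×(467−283) = 7660 J.
Q = 0 for an adiabatic process, so W = −ΔU = -7660 J.

-7660 J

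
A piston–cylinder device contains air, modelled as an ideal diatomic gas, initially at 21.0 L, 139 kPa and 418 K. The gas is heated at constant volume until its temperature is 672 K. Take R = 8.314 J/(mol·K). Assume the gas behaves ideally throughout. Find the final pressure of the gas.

Isochoric: V stays 21.0 L; P/T = const ⇒ T₂ = 672 K, P₂ = 223 kPa.

223 kPa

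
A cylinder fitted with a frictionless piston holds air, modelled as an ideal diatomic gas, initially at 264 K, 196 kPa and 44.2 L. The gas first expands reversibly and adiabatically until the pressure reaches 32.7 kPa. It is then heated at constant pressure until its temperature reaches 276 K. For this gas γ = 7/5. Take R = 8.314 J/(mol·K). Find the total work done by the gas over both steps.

n = P₁V₁/(RT₁) = 196×44.2/(8.314×264) = 3.95 mol.
Step 1 — Adiabatic: T₂/T₁ = (P₂/P₁)^((γ−1)/γ) ⇒ T₂ = 264×(0.167)^0.286 = 158 K; V₂ = 159 L.
ΔU = nCvΔT = 3.95×20.8×(158−264) = -8670 J.
Q = 0 for an adiabatic process, so W = −ΔU = 8670 J.
State after step 1: P = 32.7 kPa, V = 159 L, T = 158 K.
Step 2 — Isobaric: P stays 32.7 kPa; V/T = const ⇒ T₂ = 276 K, V₂ = 277 L.
W = PΔV = 32.7×(277−159) kPa·L = 3860 J.
ΔU = nCvΔT = 3.95×20.8×(276−158) = 9660 J.
Q = ΔU + W = nCpΔT = 13500 J.
Net over both steps: W = 12500 J, Q = 13500 J, ΔU = 984 J.

12500 J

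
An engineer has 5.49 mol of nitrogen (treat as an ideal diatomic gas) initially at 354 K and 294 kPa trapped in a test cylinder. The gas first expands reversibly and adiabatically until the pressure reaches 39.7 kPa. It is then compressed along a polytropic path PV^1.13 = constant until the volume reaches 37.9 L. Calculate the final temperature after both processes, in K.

V₁ = nRT₁/P₁ = 5.49×8.314×354/294 = 55.0 L.
Step 1 — Adiabatic: T₂/T₁ = (P₂/P₁)^((γ−1)/γ) ⇒ T₂ = 354×(0.135)^0.286 = 200 K; V₂ = 230 L.
ΔU = nCvΔT = 5.49×20.8×(200−354) = -17600 J.
Q = 0 for an adiabatic process, so W = −ΔU = 17600 J.
State after step 1: P = 39.7 kPa, V = 230 L, T = 200 K.
Step 2 — Polytropic n=1.13: T₂ = T₁(V₁/V₂)^(n−1) = 200×(6.06)^0.13 = 253 K; P₂ = P₁(V₁/V₂)^n = 304 kPa.
W = (P₁V₁−P₂V₂)/(n−1) = (39.7×230−304×37.9)/0.13 = -18500 J.
ΔU = nCvΔT = 5.49×20.8×(253−200) = 6020 J.
Q = ΔU + W = -12500 J.
Net over both steps: W = -916 J, Q = -12500 J, ΔU = -11600 J.

253 K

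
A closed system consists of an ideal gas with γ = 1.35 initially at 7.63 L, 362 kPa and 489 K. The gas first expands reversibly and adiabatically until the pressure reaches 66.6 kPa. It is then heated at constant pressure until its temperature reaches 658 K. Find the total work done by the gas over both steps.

4740 J

n = P₁V₁/(RT₁) = 362×7.63/(8.314×489) = 0.679 mol.
Step 1 — Adiabatic: T₂/T₁ = (P₂/P₁)^((γ−1)/γ) ⇒ T₂ = 489×(0.184)^0.259 = 315 K; V₂ = 26.7 L.
ΔU = nCvΔT = 0.679×23.8×(315−489) = -2800 J.
Q = 0 for an adiabatic process, so W = −ΔU = 2800 J.
State after step 1: P = 66.6 kPa, V = 26.7 L, T = 315 K.
Step 2 — Isobaric: P stays 66.6 kPa; V/T = const ⇒ T₂ = 658 K, V₂ = 55.8 L.
W = PΔV = 66.6×(55.8−26.7) kPa·L = 1940 J.
ΔU = nCvΔT = 0.679×23.8×(658−315) = 5530 J.
Q = ΔU + W = nCpΔT = 7470 J.
Net over both steps: W = 4740 J, Q = 7470 J, ΔU = 2730 J.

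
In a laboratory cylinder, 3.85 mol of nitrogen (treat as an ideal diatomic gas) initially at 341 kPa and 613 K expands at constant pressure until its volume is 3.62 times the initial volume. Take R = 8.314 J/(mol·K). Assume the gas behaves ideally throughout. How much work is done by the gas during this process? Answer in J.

V₁ = nRT₁/P₁ = 3.85×8.314×613/341 = 57.5 L.
Isobaric: P stays 341 kPa; V/T = const ⇒ T₂ = 2220 K, V₂ = 208 L.
W = PΔV = 341×(208−57.5) kPa·L = 51400 J.

51400 J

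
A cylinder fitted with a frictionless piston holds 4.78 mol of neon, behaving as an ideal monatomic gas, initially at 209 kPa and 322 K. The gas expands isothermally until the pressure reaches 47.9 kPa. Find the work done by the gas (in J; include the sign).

V₁ = nRT₁/P₁ = 4.78×8.314×322/209 = 61.2 L.
Isothermal: T stays 322 K; PV = const ⇒ V₂ = 267 L, P₂ = 47.9 kPa.
W = nRT ln(V₂/V₁) = 4.78×8.314×322×ln(4.36) = 18900 J.

18900 J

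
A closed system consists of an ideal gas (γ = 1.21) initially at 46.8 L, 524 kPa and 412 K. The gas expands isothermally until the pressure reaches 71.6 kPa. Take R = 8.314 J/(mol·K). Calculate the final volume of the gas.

343 L

Isothermal: T stays 412 K; PV = const ⇒ V₂ = 343 L, P₂ = 71.6 kPa.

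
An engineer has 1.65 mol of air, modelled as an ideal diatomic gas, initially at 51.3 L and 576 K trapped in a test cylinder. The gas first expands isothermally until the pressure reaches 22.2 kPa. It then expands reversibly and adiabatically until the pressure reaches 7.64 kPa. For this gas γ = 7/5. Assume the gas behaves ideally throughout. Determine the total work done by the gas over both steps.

20500 J

P₁ = nRT₁/V₁ = 1.65×8.314×576/51.3 = 154 kPa.
Step 1 — Isothermal: T stays 576 K; PV = const ⇒ V₂ = 356 L, P₂ = 22.2 kPa.
ΔU = 0 (ideal gas, T constant).
W = nRT ln(V₂/V₁) = 1.65×8.314×576×ln(6.94) = 15300 J.
Q = ΔU + W = 15300 J.
State after step 1: P = 22.2 kPa, V = 356 L, T = 576 K.
Step 2 — Adiabatic: T₂/T₁ = (P₂/P₁)^((γ−1)/γ) ⇒ T₂ = 576×(0.344)^0.286 = 425 K; V₂ = 763 L.
ΔU = nCvΔT = 1.65×20.8×(425−576) = -5190 J.
Q = 0 for an adiabatic process, so W = −ΔU = 5190 J.
Net over both steps: W = 20500 J, Q = 15300 J, ΔU = -5190 J.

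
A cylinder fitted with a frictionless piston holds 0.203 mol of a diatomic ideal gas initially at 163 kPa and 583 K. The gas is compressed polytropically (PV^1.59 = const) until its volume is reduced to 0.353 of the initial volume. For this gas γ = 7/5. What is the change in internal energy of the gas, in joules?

2090 J

V₁ = nRT₁/P₁ = 0.203×8.314×583/163 = 6.04 L.
Polytropic n=1.59: T₂ = T₁(V₁/V₂)^(n−1) = 583×(2.83)^0.59 = 1080 K; P₂ = P₁(V₁/V₂)^n = 854 kPa.
For an ideal gas ΔU = nCvΔT with Cv = (5/2)R = 20.8 J/(mol·K).
ΔU = 0.203×20.8×(1080−583) = 2090 J.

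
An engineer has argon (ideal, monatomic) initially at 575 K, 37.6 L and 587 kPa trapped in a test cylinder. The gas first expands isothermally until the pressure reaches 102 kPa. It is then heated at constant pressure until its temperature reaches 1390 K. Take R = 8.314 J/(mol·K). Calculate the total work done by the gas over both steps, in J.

n = P₁V₁/(RT₁) = 587×37.6/(8.314×575) = 4.62 mol.
Step 1 — Isothermal: T stays 575 K; PV = const ⇒ V₂ = 216 L, P₂ = 102 kPa.
ΔU = 0 (ideal gas, T constant).
W = nRT ln(V₂/V₁) = 4.62×8.314×575×ln(5.75) = 38600 J.
Q = ΔU + W = 38600 J.
State after step 1: P = 102 kPa, V = 216 L, T = 575 K.
Step 2 — Isobaric: P stays 102 kPa; V/T = const ⇒ T₂ = 1390 K, V₂ = 523 L.
W = PΔV = 102×(523−216) kPa·L = 31300 J.
ΔU = nCvΔT = 4.62×12.5×(1390−575) = 46900 J.
Q = ΔU + W = nCpΔT = 78200 J.
Net over both steps: W = 69900 J, Q = 117000 J, ΔU = 46900 J.

69900 J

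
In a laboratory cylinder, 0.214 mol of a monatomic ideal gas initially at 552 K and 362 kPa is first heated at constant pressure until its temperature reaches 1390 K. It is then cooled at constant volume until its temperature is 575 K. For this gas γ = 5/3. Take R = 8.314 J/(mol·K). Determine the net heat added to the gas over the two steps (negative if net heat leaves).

1550 J

V₁ = nRT₁/P₁ = 0.214×8.314×552/362 = 2.71 L.
Step 1 — Isobaric: P stays 362 kPa; V/T = const ⇒ T₂ = 1390 K, V₂ = 6.83 L.
W = PΔV = 362×(6.83−2.71) kPa·L = 1490 J.
ΔU = nCvΔT = 0.214×12.5×(1390−552) = 2240 J.
Q = ΔU + W = nCpΔT = 3730 J.
State after step 1: P = 362 kPa, V = 6.83 L, T = 1390 K.
Step 2 — Isochoric: V stays 6.83 L; P/T = const ⇒ T₂ = 575 K, P₂ = 150 kPa.
W = 0 (no volume change).
ΔU = nCvΔT = 0.214×12.5×(575−1390) = -2180 J.
Q = ΔU = -2180 J.
Net over both steps: W = 1490 J, Q = 1550 J, ΔU = 61.4 J.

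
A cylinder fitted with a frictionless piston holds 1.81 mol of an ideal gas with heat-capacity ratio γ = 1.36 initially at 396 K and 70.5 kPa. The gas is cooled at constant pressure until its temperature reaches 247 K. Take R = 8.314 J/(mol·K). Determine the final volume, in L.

V₁ = nRT₁/P₁ = 1.81×8.314×396/70.5 = 84.5 L.
Isobaric: P stays 70.5 kPa; V/T = const ⇒ T₂ = 247 K, V₂ = 52.7 L.

52.7 L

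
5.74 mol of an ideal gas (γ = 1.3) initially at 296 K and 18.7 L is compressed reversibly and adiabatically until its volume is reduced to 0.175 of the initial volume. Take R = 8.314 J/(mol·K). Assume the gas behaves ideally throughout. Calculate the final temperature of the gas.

499 K

P₁ = nRT₁/V₁ = 5.74×8.314×296/18.7 = 755 kPa.
Adiabatic: TV^(γ−1) = const ⇒ T₂ = 296×(5.71)^0.300 = 499 K; PV^γ = const ⇒ P₂ = 7280 kPa.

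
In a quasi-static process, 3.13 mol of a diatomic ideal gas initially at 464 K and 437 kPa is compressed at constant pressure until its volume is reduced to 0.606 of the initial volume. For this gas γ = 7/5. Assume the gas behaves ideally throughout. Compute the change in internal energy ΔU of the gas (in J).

-11900 J

V₁ = nRT₁/P₁ = 3.13×8.314×464/437 = 27.6 L.
Isobaric: P stays 437 kPa; V/T = const ⇒ T₂ = 281 K, V₂ = 16.7 L.
For an ideal gas ΔU = nCvΔT with Cv = (5/2)R = 20.8 J/(mol·K).
ΔU = 3.13×20.8×(281−464) = -11900 J.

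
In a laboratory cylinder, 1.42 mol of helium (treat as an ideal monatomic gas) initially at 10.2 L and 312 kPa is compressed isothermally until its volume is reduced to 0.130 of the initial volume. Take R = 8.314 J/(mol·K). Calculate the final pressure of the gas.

2400 kPa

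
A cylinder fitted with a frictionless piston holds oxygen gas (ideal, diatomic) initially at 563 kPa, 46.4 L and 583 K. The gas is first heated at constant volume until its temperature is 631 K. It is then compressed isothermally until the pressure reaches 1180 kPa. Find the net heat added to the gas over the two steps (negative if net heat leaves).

-13300 J

n = P₁V₁/(RT₁) = 563×46.4/(8.314×583) = 5.39 mol.
Step 1 — Isochoric: V stays 46.4 L; P/T = const ⇒ T₂ = 631 K, P₂ = 609 kPa.
W = 0 (no volume change).
ΔU = nCvΔT = 5.39×20.8×(631−583) = 5380 J.
Q = ΔU = 5380 J.
State after step 1: P = 609 kPa, V = 46.4 L, T = 631 K.
Step 2 — Isothermal: T stays 631 K; PV = const ⇒ V₂ = 24.0 L, P₂ = 1180 kPa.
ΔU = 0 (ideal gas, T constant).
W = nRT ln(V₂/V₁) = 5.39×8.314×631×ln(0.516) = -18700 J.
Q = ΔU + W = -18700 J.
Net over both steps: W = -18700 J, Q = -13300 J, ΔU = 5380 J.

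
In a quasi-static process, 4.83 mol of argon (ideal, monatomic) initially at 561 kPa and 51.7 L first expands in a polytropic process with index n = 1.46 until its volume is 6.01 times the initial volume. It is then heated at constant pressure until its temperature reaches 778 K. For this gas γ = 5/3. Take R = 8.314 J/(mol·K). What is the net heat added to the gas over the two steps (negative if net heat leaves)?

57300 J

T₁ = P₁V₁/(nR) = 561×51.7/(4.83×8.314) = 722 K.
Step 1 — Polytropic n=1.46: T₂ = T₁(V₁/V₂)^(n−1) = 722×(0.166)^0.46 = 317 K; P₂ = P₁(V₁/V₂)^n = 40.9 kPa.
W = (P₁V₁−P₂V₂)/(n−1) = (561×51.7−40.9×311)/0.46 = 35400 J.
ΔU = nCvΔT = 4.83×12.5×(317−722) = -24400 J.
Q = ΔU + W = 11000 J.
State after step 1: P = 40.9 kPa, V = 311 L, T = 317 K.
Step 2 — Isobaric: P stays 40.9 kPa; V/T = const ⇒ T₂ = 778 K, V₂ = 764 L.
W = PΔV = 40.9×(764−311) kPa·L = 18500 J.
ΔU = nCvΔT = 4.83×12.5×(778−317) = 27800 J.
Q = ΔU + W = nCpΔT = 46300 J.
Net over both steps: W = 54000 J, Q = 57300 J, ΔU = 3360 J.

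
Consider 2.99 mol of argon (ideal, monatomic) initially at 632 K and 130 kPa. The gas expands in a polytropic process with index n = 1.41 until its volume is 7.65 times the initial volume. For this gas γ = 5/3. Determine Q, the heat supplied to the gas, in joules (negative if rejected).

V₁ = nRT₁/P₁ = 2.99×8.314×632/130 = 121 L.
Polytropic n=1.41: T₂ = T₁(V₁/V₂)^(n−1) = 632×(0.131)^0.41 = 274 K; P₂ = P₁(V₁/V₂)^n = 7.38 kPa.
W = (P₁V₁−P₂V₂)/(n−1) = (130×121−7.38×925)/0.41 = 21700 J.
ΔU = nCvΔT = 2.99×12.5×(274−632) = -13300 J.
Q = ΔU + W = 8350 J.

8350 J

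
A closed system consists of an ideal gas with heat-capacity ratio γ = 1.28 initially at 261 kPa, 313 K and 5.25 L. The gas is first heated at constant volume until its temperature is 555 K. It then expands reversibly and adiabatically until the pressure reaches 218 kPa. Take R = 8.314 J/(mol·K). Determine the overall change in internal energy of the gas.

n = P₁V₁/(RT₁) = 261×5.25/(8.314×313) = 0.527 mol.
Step 1 — Isochoric: V stays 5.25 L; P/T = const ⇒ T₂ = 555 K, P₂ = 463 kPa.
W = 0 (no volume change).
ΔU = nCvΔT = 0.527×29.7×(555−313) = 3780 J.
Q = ΔU = 3780 J.
State after step 1: P = 463 kPa, V = 5.25 L, T = 555 K.
Step 2 — Adiabatic: T₂/T₁ = (P₂/P₁)^((γ−1)/γ) ⇒ T₂ = 555×(0.471)^0.219 = 471 K; V₂ = 9.45 L.
ΔU = nCvΔT = 0.527×29.7×(471−555) = -1320 J.
Q = 0 for an adiabatic process, so W = −ΔU = 1320 J.
Net over both steps: W = 1320 J, Q = 3780 J, ΔU = 2470 J.

2470 J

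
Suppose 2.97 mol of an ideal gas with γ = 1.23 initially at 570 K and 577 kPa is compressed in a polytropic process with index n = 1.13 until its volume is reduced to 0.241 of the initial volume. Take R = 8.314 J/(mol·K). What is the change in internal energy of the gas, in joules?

12400 J

V₁ = nRT₁/P₁ = 2.97×8.314×570/577 = 24.4 L.
Polytropic n=1.13: T₂ = T₁(V₁/V₂)^(n−1) = 570×(4.15)^0.13 = 686 K; P₂ = P₁(V₁/V₂)^n = 2880 kPa.
For an ideal gas ΔU = nCvΔT with Cv = R/(γ−1) = 36.1 J/(mol·K).
ΔU = 2.97×36.1×(686−570) = 12400 J.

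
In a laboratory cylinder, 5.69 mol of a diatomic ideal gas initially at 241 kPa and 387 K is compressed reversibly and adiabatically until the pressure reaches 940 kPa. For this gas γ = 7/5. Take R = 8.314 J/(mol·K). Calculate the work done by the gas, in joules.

V₁ = nRT₁/P₁ = 5.69×8.314×387/241 = 76.0 L.
Adiabatic: T₂/T₁ = (P₂/P₁)^((γ−1)/γ) ⇒ T₂ = 387×(3.90)^0.286 = 571 K; V₂ = 28.7 L.
ΔU = nCvΔT = 5.69×20.8×(571−387) = 21800 J.
Q = 0 for an adiabatic process, so W = −ΔU = -21800 J.

-21800 J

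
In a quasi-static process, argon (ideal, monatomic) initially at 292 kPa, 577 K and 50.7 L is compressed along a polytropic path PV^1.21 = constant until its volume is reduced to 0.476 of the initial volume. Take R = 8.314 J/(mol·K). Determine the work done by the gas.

n = P₁V₁/(RT₁) = 292×50.7/(8.314×577) = 3.09 mol.
Polytropic n=1.21: T₂ = T₁(V₁/V₂)^(n−1) = 577×(2.10)^0.21 = 674 K; P₂ = P₁(V₁/V₂)^n = 717 kPa.
W = (P₁V₁−P₂V₂)/(n−1) = (292×50.7−717×24.1)/0.21 = -11900 J.

-11900 J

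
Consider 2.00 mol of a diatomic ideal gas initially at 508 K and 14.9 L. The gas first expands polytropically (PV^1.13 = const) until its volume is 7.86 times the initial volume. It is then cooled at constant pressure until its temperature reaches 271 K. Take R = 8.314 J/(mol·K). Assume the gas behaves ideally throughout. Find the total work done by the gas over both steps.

P₁ = nRT₁/V₁ = 2.00×8.314×508/14.9 = 567 kPa.
Step 1 — Polytropic n=1.13: T₂ = T₁(V₁/V₂)^(n−1) = 508×(0.127)^0.13 = 389 K; P₂ = P₁(V₁/V₂)^n = 55.2 kPa.
W = (P₁V₁−P₂V₂)/(n−1) = (567×14.9−55.2×117)/0.13 = 15300 J.
ΔU = nCvΔT = 2.00×20.8×(389−508) = -4970 J.
Q = ΔU + W = 10300 J.
State after step 1: P = 55.2 kPa, V = 117 L, T = 389 K.
Step 2 — Isobaric: P stays 55.2 kPa; V/T = const ⇒ T₂ = 271 K, V₂ = 81.7 L.
W = PΔV = 55.2×(81.7−117) kPa·L = -1950 J.
ΔU = nCvΔT = 2.00×20.8×(271−389) = -4890 J.
Q = ΔU + W = nCpΔT = -6840 J.
Net over both steps: W = 13300 J, Q = 3470 J, ΔU = -9850 J.

13300 J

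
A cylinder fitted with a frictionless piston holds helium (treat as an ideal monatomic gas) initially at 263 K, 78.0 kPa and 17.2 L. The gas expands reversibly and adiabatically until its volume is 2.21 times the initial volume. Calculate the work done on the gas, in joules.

-826 J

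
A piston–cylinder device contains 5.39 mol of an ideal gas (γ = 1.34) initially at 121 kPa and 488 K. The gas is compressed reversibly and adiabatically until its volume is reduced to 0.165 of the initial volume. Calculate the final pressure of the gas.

V₁ = nRT₁/P₁ = 5.39×8.314×488/121 = 181 L.
Adiabatic: TV^(γ−1) = const ⇒ T₂ = 488×(6.06)^0.340 = 900 K; PV^γ = const ⇒ P₂ = 1350 kPa.

1350 kPa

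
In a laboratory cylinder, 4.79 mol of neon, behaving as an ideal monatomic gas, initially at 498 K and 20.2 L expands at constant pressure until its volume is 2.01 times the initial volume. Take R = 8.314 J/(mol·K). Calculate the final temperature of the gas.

P₁ = nRT₁/V₁ = 4.79×8.314×498/20.2 = 982 kPa.
Isobaric: P stays 982 kPa; V/T = const ⇒ T₂ = 1000 K, V₂ = 40.6 L.

1000 K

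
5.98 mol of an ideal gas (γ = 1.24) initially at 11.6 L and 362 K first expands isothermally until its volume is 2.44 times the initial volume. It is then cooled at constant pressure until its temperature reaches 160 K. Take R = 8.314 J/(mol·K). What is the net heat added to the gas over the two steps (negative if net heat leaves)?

-35800 J

P₁ = nRT₁/V₁ = 5.98×8.314×362/11.6 = 1550 kPa.
Step 1 — Isothermal: T stays 362 K; PV = const ⇒ V₂ = 28.3 L, P₂ = 636 kPa.
ΔU = 0 (ideal gas, T constant).
W = nRT ln(V₂/V₁) = 5.98×8.314×362×ln(2.44) = 16100 J.
Q = ΔU + W = 16100 J.
State after step 1: P = 636 kPa, V = 28.3 L, T = 362 K.
Step 2 — Isobaric: P stays 636 kPa; V/T = const ⇒ T₂ = 160 K, V₂ = 12.5 L.
W = PΔV = 636×(12.5−28.3) kPa·L = -10000 J.
ΔU = nCvΔT = 5.98×34.6×(160−362) = -41800 J.
Q = ΔU + W = nCpΔT = -51900 J.
Net over both steps: W = 6010 J, Q = -35800 J, ΔU = -41800 J.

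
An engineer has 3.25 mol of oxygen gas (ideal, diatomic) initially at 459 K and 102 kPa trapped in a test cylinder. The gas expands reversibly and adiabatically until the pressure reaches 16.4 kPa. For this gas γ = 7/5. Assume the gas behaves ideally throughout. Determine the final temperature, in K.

V₁ = nRT₁/P₁ = 3.25×8.314×459/102 = 122 L.
Adiabatic: T₂/T₁ = (P₂/P₁)^((γ−1)/γ) ⇒ T₂ = 459×(0.161)^0.286 = 272 K; V₂ = 449 L.

272 K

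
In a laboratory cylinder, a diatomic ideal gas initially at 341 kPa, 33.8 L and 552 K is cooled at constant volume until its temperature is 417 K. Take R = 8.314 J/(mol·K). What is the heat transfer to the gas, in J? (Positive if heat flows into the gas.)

-7050 J

n = P₁V₁/(RT₁) = 341×33.8/(8.314×552) = 2.51 mol.
Isochoric: V stays 33.8 L; P/T = const ⇒ T₂ = 417 K, P₂ = 258 kPa.
W = 0 (no volume change).
ΔU = nCvΔT = 2.51×20.8×(417−552) = -7050 J.
Q = ΔU = -7050 J.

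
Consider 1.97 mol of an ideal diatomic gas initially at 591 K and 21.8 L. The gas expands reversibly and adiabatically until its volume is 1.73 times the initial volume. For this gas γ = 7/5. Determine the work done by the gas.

4760 J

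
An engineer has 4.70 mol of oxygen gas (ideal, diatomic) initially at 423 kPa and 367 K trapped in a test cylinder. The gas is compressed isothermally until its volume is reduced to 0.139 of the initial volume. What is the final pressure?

3040 kPa

V₁ = nRT₁/P₁ = 4.70×8.314×367/423 = 33.9 L.
Isothermal: T stays 367 K; PV = const ⇒ V₂ = 4.71 L, P₂ = 3040 kPa.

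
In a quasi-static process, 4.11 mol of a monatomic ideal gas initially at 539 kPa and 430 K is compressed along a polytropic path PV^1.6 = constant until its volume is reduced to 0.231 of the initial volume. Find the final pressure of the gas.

5620 kPa

V₁ = nRT₁/P₁ = 4.11×8.314×430/539 = 27.3 L.
Polytropic n=1.6: T₂ = T₁(V₁/V₂)^(n−1) = 430×(4.33)^0.60 = 1040 K; P₂ = P₁(V₁/V₂)^n = 5620 kPa.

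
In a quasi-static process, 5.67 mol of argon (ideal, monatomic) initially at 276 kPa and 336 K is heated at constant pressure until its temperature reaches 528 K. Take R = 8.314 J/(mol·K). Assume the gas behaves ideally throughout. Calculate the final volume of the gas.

V₁ = nRT₁/P₁ = 5.67×8.314×336/276 = 57.4 L.
Isobaric: P stays 276 kPa; V/T = const ⇒ T₂ = 528 K, V₂ = 90.2 L.

90.2 L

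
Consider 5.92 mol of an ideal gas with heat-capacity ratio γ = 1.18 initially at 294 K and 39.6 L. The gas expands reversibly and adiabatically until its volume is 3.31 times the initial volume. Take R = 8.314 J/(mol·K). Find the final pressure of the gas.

P₁ = nRT₁/V₁ = 5.92×8.314×294/39.6 = 365 kPa.
Adiabatic: TV^(γ−1) = const ⇒ T₂ = 294×(0.302)^0.180 = 237 K; PV^γ = const ⇒ P₂ = 89.0 kPa.

89.0 kPa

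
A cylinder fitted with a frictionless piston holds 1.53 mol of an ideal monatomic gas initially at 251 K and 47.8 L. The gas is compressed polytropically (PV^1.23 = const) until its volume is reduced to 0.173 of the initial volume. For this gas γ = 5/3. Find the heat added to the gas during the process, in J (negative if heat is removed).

P₁ = nRT₁/V₁ = 1.53×8.314×251/47.8 = 66.8 kPa.
Polytropic n=1.23: T₂ = T₁(V₁/V₂)^(n−1) = 251×(5.78)^0.23 = 376 K; P₂ = P₁(V₁/V₂)^n = 578 kPa.
W = (P₁V₁−P₂V₂)/(n−1) = (66.8×47.8−578×8.27)/0.23 = -6900 J.
ΔU = nCvΔT = 1.53×12.5×(376−251) = 2380 J.
Q = ΔU + W = -4520 J.

-4520 J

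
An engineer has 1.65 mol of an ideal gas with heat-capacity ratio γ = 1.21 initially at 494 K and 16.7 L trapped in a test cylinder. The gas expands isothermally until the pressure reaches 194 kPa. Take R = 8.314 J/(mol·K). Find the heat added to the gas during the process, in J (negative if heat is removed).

5000 J

P₁ = nRT₁/V₁ = 1.65×8.314×494/16.7 = 406 kPa.
Isothermal: T stays 494 K; PV = const ⇒ V₂ = 34.9 L, P₂ = 194 kPa.
ΔU = 0 (ideal gas, T constant).
W = nRT ln(V₂/V₁) = 1.65×8.314×494×ln(2.09) = 5000 J.
Q = ΔU + W = 5000 J.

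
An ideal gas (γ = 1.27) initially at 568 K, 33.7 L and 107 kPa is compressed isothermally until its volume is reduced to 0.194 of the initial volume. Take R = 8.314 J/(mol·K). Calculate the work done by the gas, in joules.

-5910 J

n = P₁V₁/(RT₁) = 107×33.7/(8.314×568) = 0.764 mol.
Isothermal: T stays 568 K; PV = const ⇒ V₂ = 6.54 L, P₂ = 552 kPa.
W = nRT ln(V₂/V₁) = 0.764×8.314×568×ln(0.194) = -5910 J.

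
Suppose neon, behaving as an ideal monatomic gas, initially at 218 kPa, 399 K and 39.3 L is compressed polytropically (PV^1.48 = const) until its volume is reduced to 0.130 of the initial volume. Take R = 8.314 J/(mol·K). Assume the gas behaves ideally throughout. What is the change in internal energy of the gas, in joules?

21400 J

n = P₁V₁/(RT₁) = 218×39.3/(8.314×399) = 2.58 mol.
Polytropic n=1.48: T₂ = T₁(V₁/V₂)^(n−1) = 399×(7.69)^0.48 = 1060 K; P₂ = P₁(V₁/V₂)^n = 4460 kPa.
For an ideal gas ΔU = nCvΔT with Cv = (3/2)R = 12.5 J/(mol·K).
ΔU = 2.58×12.5×(1060−399) = 21400 J.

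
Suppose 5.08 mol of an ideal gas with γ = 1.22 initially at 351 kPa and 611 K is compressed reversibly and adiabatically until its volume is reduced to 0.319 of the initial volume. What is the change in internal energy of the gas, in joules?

V₁ = nRT₁/P₁ = 5.08×8.314×611/351 = 73.5 L.
Adiabatic: TV^(γ−1) = const ⇒ T₂ = 611×(3.13)^0.220 = 786 K; PV^γ = const ⇒ P₂ = 1410 kPa.
For an ideal gas ΔU = nCvΔT with Cv = R/(γ−1) = 37.8 J/(mol·K).
ΔU = 5.08×37.8×(786−611) = 33500 J.

33500 J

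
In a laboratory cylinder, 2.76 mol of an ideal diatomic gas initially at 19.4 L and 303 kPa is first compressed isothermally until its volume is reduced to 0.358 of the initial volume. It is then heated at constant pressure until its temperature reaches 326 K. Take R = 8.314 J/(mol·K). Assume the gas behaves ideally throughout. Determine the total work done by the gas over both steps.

T₁ = P₁V₁/(nR) = 303×19.4/(2.76×8.314) = 256 K.
Step 1 — Isothermal: T stays 256 K; PV = const ⇒ V₂ = 6.95 L, P₂ = 846 kPa.
ΔU = 0 (ideal gas, T constant).
W = nRT ln(V₂/V₁) = 2.76×8.314×256×ln(0.358) = -6040 J.
Q = ΔU + W = -6040 J.
State after step 1: P = 846 kPa, V = 6.95 L, T = 256 K.
Step 2 — Isobaric: P stays 846 kPa; V/T = const ⇒ T₂ = 326 K, V₂ = 8.84 L.
W = PΔV = 846×(8.84−6.95) kPa·L = 1600 J.
ΔU = nCvΔT = 2.76×20.8×(326−256) = 4010 J.
Q = ΔU + W = nCpΔT = 5610 J.
Net over both steps: W = -4440 J, Q = -430 J, ΔU = 4010 J.

-4440 J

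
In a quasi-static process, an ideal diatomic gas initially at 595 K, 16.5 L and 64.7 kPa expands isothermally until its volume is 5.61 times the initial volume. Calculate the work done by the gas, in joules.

1840 J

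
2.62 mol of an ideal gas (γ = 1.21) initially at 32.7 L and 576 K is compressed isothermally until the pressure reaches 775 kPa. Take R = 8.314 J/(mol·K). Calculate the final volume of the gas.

16.2 L

P₁ = nRT₁/V₁ = 2.62×8.314×576/32.7 = 384 kPa.
Isothermal: T stays 576 K; PV = const ⇒ V₂ = 16.2 L, P₂ = 775 kPa.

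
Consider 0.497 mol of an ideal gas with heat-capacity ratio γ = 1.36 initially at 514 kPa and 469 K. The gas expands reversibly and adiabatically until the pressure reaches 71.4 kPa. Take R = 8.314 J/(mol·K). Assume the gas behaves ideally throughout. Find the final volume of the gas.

V₁ = nRT₁/P₁ = 0.497×8.314×469/514 = 3.77 L.
Adiabatic: T₂/T₁ = (P₂/P₁)^((γ−1)/γ) ⇒ T₂ = 469×(0.139)^0.265 = 278 K; V₂ = 16.1 L.

16.1 L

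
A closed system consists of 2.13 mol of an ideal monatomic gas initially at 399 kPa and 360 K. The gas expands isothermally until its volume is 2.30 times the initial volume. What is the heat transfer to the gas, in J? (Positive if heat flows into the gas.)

5310 J

V₁ = nRT₁/P₁ = 2.13×8.314×360/399 = 16.0 L.
Isothermal: T stays 360 K; PV = const ⇒ V₂ = 36.7 L, P₂ = 173 kPa.
ΔU = 0 (ideal gas, T constant).
W = nRT ln(V₂/V₁) = 2.13×8.314×360×ln(2.30) = 5310 J.
Q = ΔU + W = 5310 J.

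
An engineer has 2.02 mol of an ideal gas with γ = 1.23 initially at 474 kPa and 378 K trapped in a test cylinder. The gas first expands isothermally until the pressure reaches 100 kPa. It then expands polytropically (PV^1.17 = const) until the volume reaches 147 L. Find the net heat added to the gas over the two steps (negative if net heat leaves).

11200 J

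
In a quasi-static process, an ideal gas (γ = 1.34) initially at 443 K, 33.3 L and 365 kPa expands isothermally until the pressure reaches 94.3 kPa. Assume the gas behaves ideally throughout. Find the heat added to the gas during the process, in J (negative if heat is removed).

n = P₁V₁/(RT₁) = 365×33.3/(8.314×443) = 3.30 mol.
Isothermal: T stays 443 K; PV = const ⇒ V₂ = 129 L, P₂ = 94.3 kPa.
ΔU = 0 (ideal gas, T constant).
W = nRT ln(V₂/V₁) = 3.30×8.314×443×ln(3.87) = 16500 J.
Q = ΔU + W = 16500 J.

16500 J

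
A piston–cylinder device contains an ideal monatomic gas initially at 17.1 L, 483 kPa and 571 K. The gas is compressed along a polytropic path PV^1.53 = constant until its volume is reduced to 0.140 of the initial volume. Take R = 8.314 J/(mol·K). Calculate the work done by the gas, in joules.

n = P₁V₁/(RT₁) = 483×17.1/(8.314×571) = 1.74 mol.
Polytropic n=1.53: T₂ = T₁(V₁/V₂)^(n−1) = 571×(7.14)^0.53 = 1620 K; P₂ = P₁(V₁/V₂)^n = 9780 kPa.
W = (P₁V₁−P₂V₂)/(n−1) = (483×17.1−9780×2.39)/0.53 = -28600 J.

-28600 J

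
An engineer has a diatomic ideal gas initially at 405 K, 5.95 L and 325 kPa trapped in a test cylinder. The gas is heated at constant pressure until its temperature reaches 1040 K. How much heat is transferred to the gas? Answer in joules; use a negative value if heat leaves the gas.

10600 J

n = P₁V₁/(RT₁) = 325×5.95/(8.314×405) = 0.574 mol.
Isobaric: P stays 325 kPa; V/T = const ⇒ T₂ = 1040 K, V₂ = 15.3 L.
W = PΔV = 325×(15.3−5.95) kPa·L = 3030 J.
ΔU = nCvΔT = 0.574×20.8×(1040−405) = 7580 J.
Q = ΔU + W = nCpΔT = 10600 J.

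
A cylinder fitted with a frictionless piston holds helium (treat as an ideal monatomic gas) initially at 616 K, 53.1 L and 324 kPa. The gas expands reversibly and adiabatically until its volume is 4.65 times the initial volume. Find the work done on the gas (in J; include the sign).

-16500 J

n = P₁V₁/(RT₁) = 324×53.1/(8.314×616) = 3.36 mol.
Adiabatic: TV^(γ−1) = const ⇒ T₂ = 616×(0.215)^0.667 = 221 K; PV^γ = const ⇒ P₂ = 25.0 kPa.
ΔU = nCvΔT = 3.36×12.5×(221−616) = -16500 J.
Q = 0 for an adiabatic process, so W = −ΔU = 16500 J.
Work done on the gas = −W_by = -16500 J.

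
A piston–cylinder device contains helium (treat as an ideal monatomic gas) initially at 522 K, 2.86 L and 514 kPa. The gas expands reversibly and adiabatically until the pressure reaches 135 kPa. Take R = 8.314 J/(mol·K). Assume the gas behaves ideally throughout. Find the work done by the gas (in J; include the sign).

913 J

n = P₁V₁/(RT₁) = 514×2.86/(8.314×522) = 0.339 mol.
Adiabatic: T₂/T₁ = (P₂/P₁)^((γ−1)/γ) ⇒ T₂ = 522×(0.263)^0.400 = 306 K; V₂ = 6.38 L.
ΔU = nCvΔT = 0.339×12.5×(306−522) = -913 J.
Q = 0 for an adiabatic process, so W = −ΔU = 913 J.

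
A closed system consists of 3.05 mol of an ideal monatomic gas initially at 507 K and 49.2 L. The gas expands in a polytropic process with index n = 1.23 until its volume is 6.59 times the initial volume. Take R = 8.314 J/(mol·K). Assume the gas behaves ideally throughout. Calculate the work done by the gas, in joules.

19700 J

P₁ = nRT₁/V₁ = 3.05×8.314×507/49.2 = 261 kPa.
Polytropic n=1.23: T₂ = T₁(V₁/V₂)^(n−1) = 507×(0.152)^0.23 = 329 K; P₂ = P₁(V₁/V₂)^n = 25.7 kPa.
W = (P₁V₁−P₂V₂)/(n−1) = (261×49.2−25.7×324)/0.23 = 19700 J.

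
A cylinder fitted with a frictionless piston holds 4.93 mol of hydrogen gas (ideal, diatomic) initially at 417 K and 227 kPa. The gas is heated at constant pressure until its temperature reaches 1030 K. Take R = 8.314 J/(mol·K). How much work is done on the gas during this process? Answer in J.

-25100 J

V₁ = nRT₁/P₁ = 4.93×8.314×417/227 = 75.3 L.
Isobaric: P stays 227 kPa; V/T = const ⇒ T₂ = 1030 K, V₂ = 186 L.
W = PΔV = 227×(186−75.3) kPa·L = 25100 J.
Work done on the gas = −W_by = -25100 J.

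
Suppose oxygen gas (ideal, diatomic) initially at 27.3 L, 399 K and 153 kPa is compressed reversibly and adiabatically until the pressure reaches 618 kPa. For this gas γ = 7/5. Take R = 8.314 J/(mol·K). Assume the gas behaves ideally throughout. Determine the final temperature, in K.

595 K

Adiabatic: T₂/T₁ = (P₂/P₁)^((γ−1)/γ) ⇒ T₂ = 399×(4.04)^0.286 = 595 K; V₂ = 10.1 L.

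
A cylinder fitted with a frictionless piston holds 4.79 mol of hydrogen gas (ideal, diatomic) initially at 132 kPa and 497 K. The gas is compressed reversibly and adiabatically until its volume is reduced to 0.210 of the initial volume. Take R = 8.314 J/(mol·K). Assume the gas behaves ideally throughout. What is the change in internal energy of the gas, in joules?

V₁ = nRT₁/P₁ = 4.79×8.314×497/132 = 150 L.
Adiabatic: TV^(γ−1) = const ⇒ T₂ = 497×(4.76)^0.400 = 928 K; PV^γ = const ⇒ P₂ = 1170 kPa.
For an ideal gas ΔU = nCvΔT with Cv = (5/2)R = 20.8 J/(mol·K).
ΔU = 4.79×20.8×(928−497) = 42900 J.

42900 J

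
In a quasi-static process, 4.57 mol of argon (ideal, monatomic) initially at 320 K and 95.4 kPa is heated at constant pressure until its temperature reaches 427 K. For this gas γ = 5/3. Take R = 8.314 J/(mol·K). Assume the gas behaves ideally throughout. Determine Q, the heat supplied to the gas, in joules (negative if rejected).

10200 J

V₁ = nRT₁/P₁ = 4.57×8.314×320/95.4 = 127 L.
Isobaric: P stays 95.4 kPa; V/T = const ⇒ T₂ = 427 K, V₂ = 170 L.
W = PΔV = 95.4×(170−127) kPa·L = 4070 J.
ΔU = nCvΔT = 4.57×12.5×(427−320) = 6100 J.
Q = ΔU + W = nCpΔT = 10200 J.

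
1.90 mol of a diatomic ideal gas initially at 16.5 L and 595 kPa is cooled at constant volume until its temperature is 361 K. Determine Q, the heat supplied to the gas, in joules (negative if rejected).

-10300 J

T₁ = P₁V₁/(nR) = 595×16.5/(1.90×8.314) = 621 K.
Isochoric: V stays 16.5 L; P/T = const ⇒ T₂ = 361 K, P₂ = 346 kPa.
W = 0 (no volume change).
ΔU = nCvΔT = 1.90×20.8×(361−621) = -10300 J.
Q = ΔU = -10300 J.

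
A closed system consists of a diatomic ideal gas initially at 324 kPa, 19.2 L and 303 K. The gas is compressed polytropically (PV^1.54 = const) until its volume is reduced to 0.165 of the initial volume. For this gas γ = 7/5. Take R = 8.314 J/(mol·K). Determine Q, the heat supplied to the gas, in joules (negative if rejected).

6640 J

n = P₁V₁/(RT₁) = 324×19.2/(8.314×303) = 2.47 mol.
Polytropic n=1.54: T₂ = T₁(V₁/V₂)^(n−1) = 303×(6.06)^0.54 = 802 K; P₂ = P₁(V₁/V₂)^n = 5200 kPa.
W = (P₁V₁−P₂V₂)/(n−1) = (324×19.2−5200×3.17)/0.54 = -19000 J.
ΔU = nCvΔT = 2.47×20.8×(802−303) = 25600 J.
Q = ΔU + W = 6640 J.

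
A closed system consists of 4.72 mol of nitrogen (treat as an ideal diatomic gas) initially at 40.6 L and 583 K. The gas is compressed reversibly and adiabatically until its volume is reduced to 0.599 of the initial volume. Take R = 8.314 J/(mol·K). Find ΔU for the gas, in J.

13000 J

P₁ = nRT₁/V₁ = 4.72×8.314×583/40.6 = 564 kPa.
Adiabatic: TV^(γ−1) = const ⇒ T₂ = 583×(1.67)^0.400 = 716 K; PV^γ = const ⇒ P₂ = 1150 kPa.
For an ideal gas ΔU = nCvΔT with Cv = (5/2)R = 20.8 J/(mol·K).
ΔU = 4.72×20.8×(716−583) = 13000 J.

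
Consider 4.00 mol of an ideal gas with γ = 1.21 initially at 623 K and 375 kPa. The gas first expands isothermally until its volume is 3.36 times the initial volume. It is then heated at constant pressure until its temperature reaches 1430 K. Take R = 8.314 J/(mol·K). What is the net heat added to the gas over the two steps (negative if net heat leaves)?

180000 J

V₁ = nRT₁/P₁ = 4.00×8.314×623/375 = 55.2 L.
Step 1 — Isothermal: T stays 623 K; PV = const ⇒ V₂ = 186 L, P₂ = 112 kPa.
ΔU = 0 (ideal gas, T constant).
W = nRT ln(V₂/V₁) = 4.00×8.314×623×ln(3.36) = 25100 J.
Q = ΔU + W = 25100 J.
State after step 1: P = 112 kPa, V = 186 L, T = 623 K.
Step 2 — Isobaric: P stays 112 kPa; V/T = const ⇒ T₂ = 1430 K, V₂ = 426 L.
W = PΔV = 112×(426−186) kPa·L = 26800 J.
ΔU = nCvΔT = 4.00×39.6×(1430−623) = 128000 J.
Q = ΔU + W = nCpΔT = 155000 J.
Net over both steps: W = 51900 J, Q = 180000 J, ΔU = 128000 J.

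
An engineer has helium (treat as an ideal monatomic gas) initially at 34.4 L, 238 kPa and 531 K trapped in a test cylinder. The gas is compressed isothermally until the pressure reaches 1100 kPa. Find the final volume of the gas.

7.44 L

Isothermal: T stays 531 K; PV = const ⇒ V₂ = 7.44 L, P₂ = 1100 kPa.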